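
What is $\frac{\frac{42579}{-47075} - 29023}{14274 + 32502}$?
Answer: $- \frac{170787538}{275247525} \approx -0.62049$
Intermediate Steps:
$\frac{\frac{42579}{-47075} - 29023}{14274 + 32502} = \frac{42579 \left(- \frac{1}{47075}\right) - 29023}{46776} = \left(- \frac{42579}{47075} - 29023\right) \frac{1}{46776} = \left(- \frac{1366300304}{47075}\right) \frac{1}{46776} = - \frac{170787538}{275247525}$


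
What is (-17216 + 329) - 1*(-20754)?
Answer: 3867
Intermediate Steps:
(-17216 + 329) - 1*(-20754) = -16887 + 20754 = 3867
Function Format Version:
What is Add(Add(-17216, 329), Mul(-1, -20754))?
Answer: 3867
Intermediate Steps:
Add(Add(-17216, 329), Mul(-1, -20754)) = Add(-16887, 20754) = 3867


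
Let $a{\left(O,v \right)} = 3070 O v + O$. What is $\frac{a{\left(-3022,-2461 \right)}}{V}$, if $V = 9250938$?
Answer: $\frac{3805337153}{1541823} \approx 2468.1$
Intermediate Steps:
$a{\left(O,v \right)} = O + 3070 O v$ ($a{\left(O,v \right)} = 3070 O v + O = O + 3070 O v$)
$\frac{a{\left(-3022,-2461 \right)}}{V} = \frac{\left(-3022\right) \left(1 + 3070 \left(-2461\right)\right)}{9250938} = - 3022 \left(1 - 7555270\right) \frac{1}{9250938} = \left(-3022\right) \left(-7555269\right) \frac{1}{9250938} = 22832022918 \cdot \frac{1}{9250938} = \frac{3805337153}{1541823}$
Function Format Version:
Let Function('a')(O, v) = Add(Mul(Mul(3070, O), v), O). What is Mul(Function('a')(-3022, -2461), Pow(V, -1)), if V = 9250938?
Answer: Rational(3805337153, 1541823) ≈ 2468.1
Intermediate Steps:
Function('a')(O, v) = Add(O, Mul(3070, O, v)) (Function('a')(O, v) = Add(Mul(3070, O, v), O) = Add(O, Mul(3070, O, v)))
Mul(Function('a')(-3022, -2461), Pow(V, -1)) = Mul(Mul(-3022, Add(1, Mul(3070, -2461))), Pow(9250938, -1)) = Mul(Mul(-3022, Add(1, -7555270)), Rational(1, 9250938)) = Mul(Mul(-3022, -7555269), Rational(1, 9250938)) = Mul(22832022918, Rational(1, 9250938)) = Rational(3805337153, 1541823)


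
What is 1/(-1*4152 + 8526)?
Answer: 1/4374 ≈ 0.00022862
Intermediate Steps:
1/(-1*4152 + 8526) = 1/(-4152 + 8526) = 1/4374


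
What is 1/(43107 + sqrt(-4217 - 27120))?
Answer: 43107/1858244786 - I*sqrt(31337)/1858244786 ≈ 2.3198e-5 - 9.5263e-8*I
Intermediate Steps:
1/(43107 + sqrt(-4217 - 27120)) = 1/(43107 + sqrt(-31337)) = 1/(43107 + I*sqrt(31337))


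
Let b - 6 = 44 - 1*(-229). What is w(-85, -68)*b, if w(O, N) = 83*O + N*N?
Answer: -678249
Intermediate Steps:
w(O, N) = N**2 + 83*O (w(O, N) = 83*O + N**2 = N**2 + 83*O)
b = 279 (b = 6 + (44 - 1*(-229)) = 6 + (44 + 229) = 6 + 273 = 279)
w(-85, -68)*b = ((-68)**2 + 83*(-85))*279 = (4624 - 7055)*279 = -2431*279 = -678249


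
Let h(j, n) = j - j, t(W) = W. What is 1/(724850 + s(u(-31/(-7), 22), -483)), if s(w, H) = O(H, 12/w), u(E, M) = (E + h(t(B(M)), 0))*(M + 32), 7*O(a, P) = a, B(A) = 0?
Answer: 1/724781 ≈ 1.3797e-6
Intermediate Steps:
h(j, n) = 0
O(a, P) = a/7
u(E, M) = E*(32 + M) (u(E, M) = (E + 0)*(M + 32) = E*(32 + M))
s(w, H) = H/7
1/(724850 + s(u(-31/(-7), 22), -483)) = 1/(724850 + (⅐)*(-483)) = 1/(724850 - 69) = 1/724781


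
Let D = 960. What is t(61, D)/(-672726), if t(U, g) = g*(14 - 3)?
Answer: -1760/112121 ≈ -0.015697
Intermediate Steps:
t(U, g) = 11*g (t(U, g) = g*11 = 11*g)
t(61, D)/(-672726) = (11*960)/(-672726) = 10560*(-1/672726) = -1760/112121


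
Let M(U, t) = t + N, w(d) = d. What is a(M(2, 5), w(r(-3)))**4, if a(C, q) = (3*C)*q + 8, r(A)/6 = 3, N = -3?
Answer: 181063936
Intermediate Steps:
r(A) = 18 (r(A) = 6*3 = 18)
M(U, t) = -3 + t (M(U, t) = t - 3 = -3 + t)
a(C, q) = 8 + 3*C*q (a(C, q) = 3*C*q + 8 = 8 + 3*C*q)
a(M(2, 5), w(r(-3)))**4 = (8 + 3*(-3 + 5)*18)**4 = (8 + 3*2*18)**4 = (8 + 108)**4 = 116**4 = 181063936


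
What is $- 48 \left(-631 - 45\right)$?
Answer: $32448$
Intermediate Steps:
$- 48 \left(-631 - 45\right) = - 48 \left(-676\right) = \left(-1\right) \left(-32448\right) = 32448$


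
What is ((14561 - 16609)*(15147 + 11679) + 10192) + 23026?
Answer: -54906430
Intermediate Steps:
((14561 - 16609)*(15147 + 11679) + 10192) + 23026 = (-2048*26826 + 10192) + 23026 = (-54939648 + 10192) + 23026 = -54929456 + 23026 = -54906430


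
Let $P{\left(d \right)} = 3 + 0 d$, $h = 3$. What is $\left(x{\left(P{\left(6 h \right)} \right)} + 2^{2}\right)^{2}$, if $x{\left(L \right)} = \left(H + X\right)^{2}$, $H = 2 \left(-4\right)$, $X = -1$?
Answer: $7225$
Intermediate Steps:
$H = -8$
$P{\left(d \right)} = 3$ ($P{\left(d \right)} = 3 + 0 = 3$)
$x{\left(L \right)} = 81$ ($x{\left(L \right)} = \left(-8 - 1\right)^{2} = \left(-9\right)^{2} = 81$)
$\left(x{\left(P{\left(6 h \right)} \right)} + 2^{2}\right)^{2} = \left(81 + 2^{2}\right)^{2} = \left(81 + 4\right)^{2} = 85^{2} = 7225$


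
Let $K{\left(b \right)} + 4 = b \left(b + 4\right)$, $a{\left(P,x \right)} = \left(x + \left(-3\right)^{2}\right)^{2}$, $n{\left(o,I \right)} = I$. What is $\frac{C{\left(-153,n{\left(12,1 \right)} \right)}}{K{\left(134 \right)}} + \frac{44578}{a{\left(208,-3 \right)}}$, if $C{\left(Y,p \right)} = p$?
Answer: $\frac{206039525}{166392} \approx 1238.3$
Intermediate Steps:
$a{\left(P,x \right)} = \left(9 + x\right)^{2}$ ($a{\left(P,x \right)} = \left(x + 9\right)^{2} = \left(9 + x\right)^{2}$)
$K{\left(b \right)} = -4 + b \left(4 + b\right)$ ($K{\left(b \right)} = -4 + b \left(b + 4\right) = -4 + b \left(4 + b\right)$)
$\frac{C{\left(-153,n{\left(12,1 \right)} \right)}}{K{\left(134 \right)}} + \frac{44578}{a{\left(208,-3 \right)}} = 1 \frac{1}{-4 + 134^{2} + 4 \cdot 134} + \frac{44578}{\left(9 - 3\right)^{2}} = 1 \frac{1}{-4 + 17956 + 536} + \frac{44578}{6^{2}} = 1 \cdot \frac{1}{18488} + \frac{44578}{36} = 1 \cdot \frac{1}{18488} + 44578 \cdot \frac{1}{36} = \frac{1}{18488} + \frac{22289}{18} = \frac{206039525}{166392}$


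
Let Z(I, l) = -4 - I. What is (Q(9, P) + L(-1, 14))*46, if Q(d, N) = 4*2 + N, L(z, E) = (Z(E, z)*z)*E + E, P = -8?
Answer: 12236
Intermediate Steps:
L(z, E) = E + E*z*(-4 - E) (L(z, E) = ((-4 - E)*z)*E + E = (z*(-4 - E))*E + E = E*z*(-4 - E) + E = E + E*z*(-4 - E))
Q(d, N) = 8 + N
(Q(9, P) + L(-1, 14))*46 = ((8 - 8) - 1*14*(-1 - (4 + 14)))*46 = (0 - 1*14*(-1 - 1*18))*46 = (0 - 1*14*(-1 - 18))*46 = (0 - 1*14*(-19))*46 = (0 + 266)*46 = 266*46 = 12236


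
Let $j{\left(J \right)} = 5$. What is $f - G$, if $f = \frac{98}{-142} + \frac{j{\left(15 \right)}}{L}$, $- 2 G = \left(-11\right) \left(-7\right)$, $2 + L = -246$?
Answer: $\frac{665401}{17608} \approx 37.79$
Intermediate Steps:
$L = -248$ ($L = -2 - 246 = -248$)
$G = - \frac{77}{2}$ ($G = - \frac{\left(-11\right) \left(-7\right)}{2} = \left(- \frac{1}{2}\right) 77 = - \frac{77}{2} \approx -38.5$)
$f = - \frac{12507}{17608}$ ($f = \frac{98}{-142} + \frac{5}{-248} = 98 \left(- \frac{1}{142}\right) + 5 \left(- \frac{1}{248}\right) = - \frac{49}{71} - \frac{5}{248} = - \frac{12507}{17608} \approx -0.7103$)
$f - G = - \frac{12507}{17608} - - \frac{77}{2} = - \frac{12507}{17608} + \frac{77}{2} = \frac{665401}{17608}$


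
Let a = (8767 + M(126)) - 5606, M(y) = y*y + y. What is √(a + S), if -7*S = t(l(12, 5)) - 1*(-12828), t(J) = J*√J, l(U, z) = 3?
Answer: √(849191 - 21*√3)/7 ≈ 131.64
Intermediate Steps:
t(J) = J^(3/2)
M(y) = y + y² (M(y) = y² + y = y + y²)
S = -12828/7 - 3*√3/7 (S = -(3^(3/2) - 1*(-12828))/7 = -(3*√3 + 12828)/7 = -(12828 + 3*√3)/7 = -12828/7 - 3*√3/7 ≈ -1833.3)
a = 19163 (a = (8767 + 126*(1 + 126)) - 5606 = (8767 + 126*127) - 5606 = (8767 + 16002) - 5606 = 24769 - 5606 = 19163)
√(a + S) = √(19163 + (-12828/7 - 3*√3/7)) = √(121313/7 - 3*√3/7)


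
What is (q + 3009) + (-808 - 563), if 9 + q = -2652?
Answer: -1023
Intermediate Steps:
q = -2661 (q = -9 - 2652 = -2661)
(q + 3009) + (-808 - 563) = (-2661 + 3009) + (-808 - 563) = 348 - 1371 = -1023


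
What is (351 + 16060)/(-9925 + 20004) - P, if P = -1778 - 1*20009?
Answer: 219607584/10079 ≈ 21789.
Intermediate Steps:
P = -21787 (P = -1778 - 20009 = -21787)
(351 + 16060)/(-9925 + 20004) - P = (351 + 16060)/(-9925 + 20004) - 1*(-21787) = 16411/10079 + 21787 = 219607584/10079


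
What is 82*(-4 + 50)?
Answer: 3772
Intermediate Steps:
82*(-4 + 50) = 82*46 = 3772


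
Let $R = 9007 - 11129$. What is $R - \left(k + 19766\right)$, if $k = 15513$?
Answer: $-37401$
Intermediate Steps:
$R = -2122$
$R - \left(k + 19766\right) = -2122 - \left(15513 + 19766\right) = -2122 - 35279 = -37401$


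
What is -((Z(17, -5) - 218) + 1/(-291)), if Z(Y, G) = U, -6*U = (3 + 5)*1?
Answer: 63827/291 ≈ 219.34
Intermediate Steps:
U = -4/3 (U = -(3 + 5)/6 = -4/3 ≈ -1.3333)
Z(Y, G) = -4/3
-((Z(17, -5) - 218) + 1/(-291)) = -((-4/3 - 218) + 1/(-291)) = -(-658/3 - 1/291) = -1*(-63827/291) = 63827/291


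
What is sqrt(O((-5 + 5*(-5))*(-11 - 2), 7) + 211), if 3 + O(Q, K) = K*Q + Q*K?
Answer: 2*sqrt(1417) ≈ 75.286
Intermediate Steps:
O(Q, K) = -3 + 2*K*Q (O(Q, K) = -3 + (K*Q + Q*K) = -3 + (K*Q + K*Q) = -3 + 2*K*Q)
sqrt(O((-5 + 5*(-5))*(-11 - 2), 7) + 211) = sqrt((-3 + 2*7*((-5 + 5*(-5))*(-11 - 2))) + 211) = sqrt((-3 + 2*7*((-5 - 25)*(-13))) + 211) = sqrt((-3 + 2*7*(-30*(-13))) + 211) = sqrt((-3 + 2*7*390) + 211) = sqrt((-3 + 5460) + 211) = sqrt(5457 + 211) = sqrt(5668) = 2*sqrt(1417)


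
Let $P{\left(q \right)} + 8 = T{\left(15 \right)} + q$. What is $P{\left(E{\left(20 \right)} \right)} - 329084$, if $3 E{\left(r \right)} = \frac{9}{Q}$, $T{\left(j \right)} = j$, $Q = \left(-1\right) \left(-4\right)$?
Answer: $- \frac{1316305}{4} \approx -3.2908 \cdot 10^{5}$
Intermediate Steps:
$Q = 4$
$E{\left(r \right)} = \frac{3}{4}$ ($E{\left(r \right)} = \frac{9 \cdot \frac{1}{4}}{3} = \frac{1}{3} \cdot \frac{9}{4} = \frac{3}{4}$)
$P{\left(q \right)} = 7 + q$ ($P{\left(q \right)} = -8 + \left(15 + q\right) = 7 + q$)
$P{\left(E{\left(20 \right)} \right)} - 329084 = \left(7 + \frac{3}{4}\right) - 329084 = \frac{31}{4} - 329084 = - \frac{1316305}{4}$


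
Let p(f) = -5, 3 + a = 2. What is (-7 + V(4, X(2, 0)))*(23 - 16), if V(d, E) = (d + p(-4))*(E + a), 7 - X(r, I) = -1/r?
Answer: -189/2 ≈ -94.500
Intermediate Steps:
a = -1 (a = -3 + 2 = -1)
X(r, I) = 7 + 1/r (X(r, I) = 7 - (-1)/r = 7 + 1/r)
V(d, E) = (-1 + E)*(-5 + d) (V(d, E) = (d - 5)*(E - 1) = (-5 + d)*(-1 + E) = (-1 + E)*(-5 + d))
(-7 + V(4, X(2, 0)))*(23 - 16) = (-7 + (5 - 1*4 - 5*(7 + 1/2) + (7 + 1/2)*4))*(23 - 16) = (-7 + (5 - 4 - 5*(7 + ½) + (7 + ½)*4))*7 = (-7 + (5 - 4 - 5*15/2 + (15/2)*4))*7 = (-7 + (5 - 4 - 75/2 + 30))*7 = (-7 - 13/2)*7 = -27/2*7 = -189/2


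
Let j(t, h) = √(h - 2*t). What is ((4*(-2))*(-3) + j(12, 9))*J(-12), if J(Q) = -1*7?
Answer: -168 - 7*I*√15 ≈ -168.0 - 27.111*I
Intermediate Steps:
J(Q) = -7
((4*(-2))*(-3) + j(12, 9))*J(-12) = ((4*(-2))*(-3) + √(9 - 2*12))*(-7) = (-8*(-3) + √(9 - 24))*(-7) = (24 + √(-15))*(-7) = (24 + I*√15)*(-7) = -168 - 7*I*√15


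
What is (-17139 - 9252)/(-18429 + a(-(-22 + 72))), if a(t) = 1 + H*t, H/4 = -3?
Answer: 26391/17828 ≈ 1.4803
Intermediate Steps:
H = -12 (H = 4*(-3) = -12)
a(t) = 1 - 12*t
(-17139 - 9252)/(-18429 + a(-(-22 + 72))) = (-17139 - 9252)/(-18429 + (1 - (-12)*(-22 + 72))) = -26391/(-18429 + (1 - (-12)*50)) = -26391/(-18429 + (1 - 12*(-50))) = -26391/(-18429 + (1 + 600)) = -26391/(-18429 + 601) = -26391/(-17828) = -26391*(-1/17828) = 26391/17828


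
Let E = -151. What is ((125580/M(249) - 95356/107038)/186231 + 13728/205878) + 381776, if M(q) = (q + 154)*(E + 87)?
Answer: 64760326748249167889495/169629089944319472 ≈ 3.8178e+5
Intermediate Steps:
M(q) = -9856 - 64*q (M(q) = (q + 154)*(-151 + 87) = (154 + q)*(-64) = -9856 - 64*q)
((125580/M(249) - 95356/107038)/186231 + 13728/205878) + 381776 = ((125580/(-9856 - 64*249) - 95356/107038)/186231 + 13728/205878) + 381776 = ((125580/(-9856 - 15936) - 95356*1/107038)*(1/186231) + 13728*(1/205878)) + 381776 = ((125580/(-25792) - 47678/53519)*(1/186231) + 2288/34313) + 381776 = ((125580*(-1/25792) - 47678/53519)*(1/186231) + 2288/34313) + 381776 = ((-2415/496 - 47678/53519)*(1/186231) + 2288/34313) + 381776 = (-152896673/26545424*1/186231 + 2288/34313) + 381776 = (-152896673/4943580856944 + 2288/34313) + 381776 = 11305666657147223/169629089944319472 + 381776 = 64760326748249167889495/169629089944319472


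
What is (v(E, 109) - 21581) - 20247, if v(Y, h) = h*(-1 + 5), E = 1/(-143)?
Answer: -41392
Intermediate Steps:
E = -1/143 ≈ -0.0069930
v(Y, h) = 4*h (v(Y, h) = h*4 = 4*h)
(v(E, 109) - 21581) - 20247 = (4*109 - 21581) - 20247 = (436 - 21581) - 20247 = -21145 - 20247 = -41392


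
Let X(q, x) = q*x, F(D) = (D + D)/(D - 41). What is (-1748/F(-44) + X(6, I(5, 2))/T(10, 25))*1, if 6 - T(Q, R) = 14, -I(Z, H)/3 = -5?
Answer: -74785/44 ≈ -1699.7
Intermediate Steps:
I(Z, H) = 15 (I(Z, H) = -3*(-5) = 15)
T(Q, R) = -8 (T(Q, R) = 6 - 1*14 = 6 - 14 = -8)
F(D) = 2*D/(-41 + D) (F(D) = (2*D)/(-41 + D) = 2*D/(-41 + D))
(-1748/F(-44) + X(6, I(5, 2))/T(10, 25))*1 = (-1748/(2*(-44)/(-41 - 44)) + (6*15)/(-8))*1 = (-1748/(2*(-44)/(-85)) + 90*(-⅛))*1 = (-1748/(2*(-44)*(-1/85)) - 45/4)*1 = (-1748/88/85 - 45/4)*1 = (-1748*85/88 - 45/4)*1 = (-37145/22 - 45/4)*1 = -74785/44*1 = -74785/44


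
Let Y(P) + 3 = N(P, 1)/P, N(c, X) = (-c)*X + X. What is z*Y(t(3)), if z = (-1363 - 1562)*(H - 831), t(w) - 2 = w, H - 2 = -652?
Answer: -16461315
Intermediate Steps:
H = -650 (H = 2 - 652 = -650)
t(w) = 2 + w
N(c, X) = X - X*c (N(c, X) = -X*c + X = X - X*c)
z = 4331925 (z = (-1363 - 1562)*(-650 - 831) = -2925*(-1481) = 4331925)
Y(P) = -3 + (1 - P)/P (Y(P) = -3 + (1*(1 - P))/P = -3 + (1 - P)/P)
z*Y(t(3)) = 4331925*(-4 + 1/(2 + 3)) = 4331925*(-4 + 1/5) = 4331925*(-4 + ⅕) = 4331925*(-19/5) = -16461315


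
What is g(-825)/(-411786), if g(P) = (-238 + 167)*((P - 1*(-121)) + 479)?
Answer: -1775/45754 ≈ -0.038794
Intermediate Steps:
g(P) = -42600 - 71*P (g(P) = -71*((P + 121) + 479) = -71*((121 + P) + 479) = -71*(600 + P) = -42600 - 71*P)
g(-825)/(-411786) = (-42600 - 71*(-825))/(-411786) = (-42600 + 58575)*(-1/411786) = 15975*(-1/411786) = -1775/45754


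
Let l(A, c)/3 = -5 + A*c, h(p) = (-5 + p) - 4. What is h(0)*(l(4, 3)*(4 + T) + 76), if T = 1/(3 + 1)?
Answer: -5949/4 ≈ -1487.3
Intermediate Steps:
h(p) = -9 + p
l(A, c) = -15 + 3*A*c (l(A, c) = 3*(-5 + A*c) = -15 + 3*A*c)
T = 1/4 ≈ 0.25000
h(0)*(l(4, 3)*(4 + T) + 76) = (-9 + 0)*((-15 + 3*4*3)*(4 + 1/4) + 76) = -9*((-15 + 36)*(17/4) + 76) = -9*(21*(17/4) + 76) = -9*(357/4 + 76) = -9*661/4 = -5949/4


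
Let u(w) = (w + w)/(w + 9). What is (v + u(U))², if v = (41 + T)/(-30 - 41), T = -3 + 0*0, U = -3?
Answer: 11881/5041 ≈ 2.3569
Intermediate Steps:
T = -3 (T = -3 + 0 = -3)
u(w) = 2*w/(9 + w) (u(w) = (2*w)/(9 + w) = 2*w/(9 + w))
v = -38/71 (v = (41 - 3)/(-30 - 41) = 38/(-71) = 38*(-1/71) = -38/71 ≈ -0.53521)
(v + u(U))² = (-38/71 + 2*(-3)/(9 - 3))² = (-38/71 + 2*(-3)/6)² = (-38/71 + 2*(-3)*(⅙))² = (-38/71 - 1)² = (-109/71)² = 11881/5041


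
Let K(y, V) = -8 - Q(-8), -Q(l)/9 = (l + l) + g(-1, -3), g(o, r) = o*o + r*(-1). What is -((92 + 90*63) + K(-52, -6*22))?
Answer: -5646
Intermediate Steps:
g(o, r) = o**2 - r
Q(l) = -36 - 18*l (Q(l) = -9*((l + l) + ((-1)**2 - 1*(-3))) = -9*(2*l + (1 + 3)) = -9*(2*l + 4) = -9*(4 + 2*l) = -36 - 18*l)
K(y, V) = -116 (K(y, V) = -8 - (-36 - 18*(-8)) = -8 - (-36 + 144) = -8 - 1*108 = -8 - 108 = -116)
-((92 + 90*63) + K(-52, -6*22)) = -((92 + 90*63) - 116) = -((92 + 5670) - 116) = -(5762 - 116) = -1*5646 = -5646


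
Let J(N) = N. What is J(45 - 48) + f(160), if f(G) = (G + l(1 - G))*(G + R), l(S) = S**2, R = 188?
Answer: 8853465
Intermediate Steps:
f(G) = (188 + G)*(G + (1 - G)**2) (f(G) = (G + (1 - G)**2)*(G + 188) = (G + (1 - G)**2)*(188 + G) = (188 + G)*(G + (1 - G)**2))
J(45 - 48) + f(160) = (45 - 48) + (188 + 160**3 - 187*160 + 187*160**2) = -3 + (188 + 4096000 - 29920 + 187*25600) = -3 + (188 + 4096000 - 29920 + 4787200) = -3 + 8853468 = 8853465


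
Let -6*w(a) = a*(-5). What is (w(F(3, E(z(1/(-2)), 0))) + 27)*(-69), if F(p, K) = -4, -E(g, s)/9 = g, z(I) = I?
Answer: -1633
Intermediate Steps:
E(g, s) = -9*g
w(a) = 5*a/6 (w(a) = -a*(-5)/6 = -(-5)*a/6 = 5*a/6)
(w(F(3, E(z(1/(-2)), 0))) + 27)*(-69) = ((⅚)*(-4) + 27)*(-69) = (-10/3 + 27)*(-69) = (71/3)*(-69) = -1633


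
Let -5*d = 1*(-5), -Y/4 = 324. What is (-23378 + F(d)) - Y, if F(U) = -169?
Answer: -22251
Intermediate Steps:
Y = -1296 (Y = -4*324 = -1296)
d = 1 (d = -(-5)/5 = -1/5*(-5) = 1)
(-23378 + F(d)) - Y = (-23378 - 169) - 1*(-1296) = -23547 + 1296 = -22251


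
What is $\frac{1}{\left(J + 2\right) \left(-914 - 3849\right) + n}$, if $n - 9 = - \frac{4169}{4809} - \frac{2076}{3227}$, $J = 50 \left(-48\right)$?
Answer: $\frac{316707}{3617326479578} \approx 8.7553 \cdot 10^{-8}$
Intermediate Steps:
$J = -2400$
$n = \frac{2372060}{316707}$ ($n = 9 - \left(\frac{2076}{3227} + \frac{4169}{4809}\right) = 9 - \frac{478303}{316707} = \frac{2372060}{316707} \approx 7.4898$)
$\frac{1}{\left(J + 2\right) \left(-914 - 3849\right) + n} = \frac{1}{\left(-2400 + 2\right) \left(-914 - 3849\right) + \frac{2372060}{316707}} = \frac{1}{\left(-2398\right) \left(-4763\right) + \frac{2372060}{316707}} = \frac{1}{11421674 + \frac{2372060}{316707}} = \frac{1}{\frac{3617326479578}{316707}} = \frac{316707}{3617326479578}$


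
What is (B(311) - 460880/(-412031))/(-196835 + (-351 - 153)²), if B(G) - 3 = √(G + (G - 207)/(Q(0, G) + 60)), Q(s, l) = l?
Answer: 1696973/23560344611 + √42844935/21214151 ≈ 0.00038058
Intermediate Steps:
B(G) = 3 + √(G + (-207 + G)/(60 + G)) (B(G) = 3 + √(G + (G - 207)/(G + 60)) = 3 + √(G + (-207 + G)/(60 + G)))
(B(311) - 460880/(-412031))/(-196835 + (-351 - 153)²) = ((3 + √((-207 + 311 + 311*(60 + 311))/(60 + 311))) - 460880/(-412031))/(-196835 + (-351 - 153)²) = ((3 + √((-207 + 311 + 311*371)/371)) - 460880*(-1/412031))/(-196835 + (-504)²) = ((3 + √((-207 + 311 + 115381)/371)) + 460880/412031)/(-196835 + 254016) = ((3 + √((1/371)*115485)) + 460880/412031)/57181 = ((3 + √(115485/371)) + 460880/412031)*(1/57181) = ((3 + √42844935/371) + 460880/412031)*(1/57181) = (1696973/412031 + √42844935/371)*(1/57181) = 1696973/23560344611 + √42844935/21214151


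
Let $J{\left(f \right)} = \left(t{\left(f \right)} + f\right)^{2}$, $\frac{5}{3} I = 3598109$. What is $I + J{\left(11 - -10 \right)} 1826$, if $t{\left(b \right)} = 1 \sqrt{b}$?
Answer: $\frac{15012387}{5} + 76692 \sqrt{21} \approx 3.3539 \cdot 10^{6}$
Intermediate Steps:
$t{\left(b \right)} = \sqrt{b}$
$I = \frac{10794327}{5}$ ($I = \frac{3}{5} \cdot 3598109 = \frac{10794327}{5} \approx 2.1589 \cdot 10^{6}$)
$J{\left(f \right)} = \left(f + \sqrt{f}\right)^{2}$ ($J{\left(f \right)} = \left(\sqrt{f} + f\right)^{2} = \left(f + \sqrt{f}\right)^{2}$)
$I + J{\left(11 - -10 \right)} 1826 = \frac{10794327}{5} + \left(\left(11 - -10\right) + \sqrt{11 - -10}\right)^{2} \cdot 1826 = \frac{10794327}{5} + \left(\left(11 + 10\right) + \sqrt{11 + 10}\right)^{2} \cdot 1826 = \frac{10794327}{5} + \left(21 + \sqrt{21}\right)^{2} \cdot 1826 = \frac{10794327}{5} + 1826 \left(21 + \sqrt{21}\right)^{2}$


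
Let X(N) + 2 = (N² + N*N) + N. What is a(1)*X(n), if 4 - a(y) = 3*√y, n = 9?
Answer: 169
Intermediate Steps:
X(N) = -2 + N + 2*N² (X(N) = -2 + ((N² + N*N) + N) = -2 + ((N² + N²) + N) = -2 + (2*N² + N) = -2 + (N + 2*N²) = -2 + N + 2*N²)
a(y) = 4 - 3*√y
a(1)*X(n) = (4 - 3*√1)*(-2 + 9 + 2*9²) = (4 - 3*1)*(-2 + 9 + 2*81) = (4 - 3)*(-2 + 9 + 162) = 1*169 = 169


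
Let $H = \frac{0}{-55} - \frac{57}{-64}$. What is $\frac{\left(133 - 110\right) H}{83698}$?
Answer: $\frac{1311}{5356672} \approx 0.00024474$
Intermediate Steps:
$H = \frac{57}{64}$ ($H = 0 \left(- \frac{1}{55}\right) - - \frac{57}{64} = 0 + \frac{57}{64} = \frac{57}{64} \approx 0.89063$)
$\frac{\left(133 - 110\right) H}{83698} = \frac{\left(133 - 110\right) \frac{57}{64}}{83698} = 23 \cdot \frac{57}{64} \cdot \frac{1}{83698} = \frac{1311}{64} \cdot \frac{1}{83698} = \frac{1311}{5356672}$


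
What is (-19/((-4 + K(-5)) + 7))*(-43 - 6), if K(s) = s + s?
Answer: -133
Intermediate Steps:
K(s) = 2*s
(-19/((-4 + K(-5)) + 7))*(-43 - 6) = (-19/((-4 + 2*(-5)) + 7))*(-43 - 6) = -19/((-4 - 10) + 7)*(-49) = -19/(-14 + 7)*(-49) = -19/(-7)*(-49) = -19*(-1/7)*(-49) = (19/7)*(-49) = -133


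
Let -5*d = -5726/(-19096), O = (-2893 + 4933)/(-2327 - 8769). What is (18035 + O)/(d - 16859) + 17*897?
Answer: 2431672527192607/159475580343 ≈ 15248.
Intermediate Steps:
O = -255/1387 (O = 2040/(-11096) = 2040*(-1/11096) = -255/1387 ≈ -0.18385)
d = -409/6820 (d = -(-5726)/(5*(-19096)) = -(-5726)*(-1)/(5*19096) = -1/5*409/1364 = -409/6820 ≈ -0.059971)
(18035 + O)/(d - 16859) + 17*897 = (18035 - 255/1387)/(-409/6820 - 16859) + 17*897 = 25014290/(1387*(-114978789/6820)) + 15249 = (25014290/1387)*(-6820/114978789) + 15249 = -170597457800/159475580343 + 15249 = 2431672527192607/159475580343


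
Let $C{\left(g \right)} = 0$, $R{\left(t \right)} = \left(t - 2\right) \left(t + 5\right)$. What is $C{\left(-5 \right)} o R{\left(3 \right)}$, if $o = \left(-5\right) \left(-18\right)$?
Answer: $0$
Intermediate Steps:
$R{\left(t \right)} = \left(-2 + t\right) \left(5 + t\right)$
$o = 90$
$C{\left(-5 \right)} o R{\left(3 \right)} = 0 \cdot 90 \left(-10 + 3^{2} + 3 \cdot 3\right) = 0 \left(-10 + 9 + 9\right) = 0 \cdot 8 = 0$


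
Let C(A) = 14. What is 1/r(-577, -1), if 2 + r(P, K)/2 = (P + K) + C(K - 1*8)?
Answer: -1/1132 ≈ -0.00088339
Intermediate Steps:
r(P, K) = 24 + 2*K + 2*P (r(P, K) = -4 + 2*((P + K) + 14) = -4 + 2*((K + P) + 14) = -4 + 2*(14 + K + P) = -4 + (28 + 2*K + 2*P) = 24 + 2*K + 2*P)
1/r(-577, -1) = 1/(24 + 2*(-1) + 2*(-577)) = 1/(24 - 2 - 1154) = 1/(-1132) = -1/1132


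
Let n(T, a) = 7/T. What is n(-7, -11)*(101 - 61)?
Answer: -40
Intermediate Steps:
n(-7, -11)*(101 - 61) = (7/(-7))*(101 - 61) = (7*(-⅐))*40 = -1*40 = -40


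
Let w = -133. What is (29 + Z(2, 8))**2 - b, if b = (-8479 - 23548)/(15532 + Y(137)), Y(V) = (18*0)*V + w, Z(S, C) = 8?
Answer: 21113258/15399 ≈ 1371.1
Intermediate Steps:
Y(V) = -133 (Y(V) = (18*0)*V - 133 = 0*V - 133 = 0 - 133 = -133)
b = -32027/15399 (b = (-8479 - 23548)/(15532 - 133) = -32027/15399 ≈ -2.0798)
(29 + Z(2, 8))**2 - b = (29 + 8)**2 - 1*(-32027/15399) = 37**2 + 32027/15399 = 1369 + 32027/15399 = 21113258/15399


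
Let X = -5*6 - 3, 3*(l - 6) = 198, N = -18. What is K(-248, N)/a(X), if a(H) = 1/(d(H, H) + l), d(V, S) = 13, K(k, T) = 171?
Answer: 14535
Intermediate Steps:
l = 72 (l = 6 + (⅓)*198 = 6 + 66 = 72)
X = -33 (X = -30 - 3 = -33)
a(H) = 1/85 (a(H) = 1/(13 + 72) = 1/85)
K(-248, N)/a(X) = 171/(1/85) = 171*85 = 14535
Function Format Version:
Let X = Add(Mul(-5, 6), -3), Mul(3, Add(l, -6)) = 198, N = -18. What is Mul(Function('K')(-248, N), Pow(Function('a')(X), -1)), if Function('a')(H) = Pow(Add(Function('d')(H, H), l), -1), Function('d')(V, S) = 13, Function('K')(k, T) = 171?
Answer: 14535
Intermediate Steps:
l = 72 (l = Add(6, Mul(Rational(1, 3), 198)) = Add(6, 66) = 72)
X = -33 (X = Add(-30, -3) = -33)
Function('a')(H) = Rational(1, 85) (Function('a')(H) = Pow(Add(13, 72), -1) = Pow(85, -1) = Rational(1, 85))
Mul(Function('K')(-248, N), Pow(Function('a')(X), -1)) = Mul(171, Pow(Rational(1, 85), -1)) = Mul(171, 85) = 14535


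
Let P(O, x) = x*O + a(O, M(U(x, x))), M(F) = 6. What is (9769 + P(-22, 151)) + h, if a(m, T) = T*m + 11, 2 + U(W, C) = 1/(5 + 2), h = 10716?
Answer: 17042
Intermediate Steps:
U(W, C) = -13/7 (U(W, C) = -2 + 1/(5 + 2) = -2 + 1/7 = -2 + ⅐ = -13/7)
a(m, T) = 11 + T*m
P(O, x) = 11 + 6*O + O*x (P(O, x) = x*O + (11 + 6*O) = O*x + (11 + 6*O) = 11 + 6*O + O*x)
(9769 + P(-22, 151)) + h = (9769 + (11 + 6*(-22) - 22*151)) + 10716 = (9769 + (11 - 132 - 3322)) + 10716 = (9769 - 3443) + 10716 = 6326 + 10716 = 17042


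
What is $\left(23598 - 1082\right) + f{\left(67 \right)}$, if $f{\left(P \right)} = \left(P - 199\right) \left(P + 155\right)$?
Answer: $-6788$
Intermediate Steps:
$f{\left(P \right)} = \left(-199 + P\right) \left(155 + P\right)$
$\left(23598 - 1082\right) + f{\left(67 \right)} = \left(23598 - 1082\right) - \left(33793 - 4489\right) = 22516 - 29304 = -6788$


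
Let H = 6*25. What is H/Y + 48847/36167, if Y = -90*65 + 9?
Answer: 1581301/1193511 ≈ 1.3249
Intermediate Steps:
H = 150
Y = -5841 (Y = -5850 + 9 = -5841)
H/Y + 48847/36167 = 150/(-5841) + 48847/36167 = 150*(-1/5841) + 48847*(1/36167) = -50/1947 + 48847/36167 = 1581301/1193511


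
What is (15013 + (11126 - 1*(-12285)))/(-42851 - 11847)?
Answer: -19212/27349 ≈ -0.70248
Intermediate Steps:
(15013 + (11126 - 1*(-12285)))/(-42851 - 11847) = (15013 + (11126 + 12285))/(-54698) = (15013 + 23411)*(-1/54698) = 38424*(-1/54698) = -19212/27349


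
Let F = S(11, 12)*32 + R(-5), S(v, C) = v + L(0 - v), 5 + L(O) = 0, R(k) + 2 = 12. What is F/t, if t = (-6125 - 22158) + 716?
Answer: -202/27567 ≈ -0.0073276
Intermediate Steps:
R(k) = 10 (R(k) = -2 + 12 = 10)
L(O) = -5 (L(O) = -5 + 0 = -5)
S(v, C) = -5 + v (S(v, C) = v - 5 = -5 + v)
t = -27567 (t = -28283 + 716 = -27567)
F = 202 (F = (-5 + 11)*32 + 10 = 6*32 + 10 = 192 + 10 = 202)
F/t = 202/(-27567) = 202*(-1/27567) = -202/27567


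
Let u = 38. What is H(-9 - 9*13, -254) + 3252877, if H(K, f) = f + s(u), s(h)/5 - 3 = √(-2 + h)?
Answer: 3252668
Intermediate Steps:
s(h) = 15 + 5*√(-2 + h)
H(K, f) = 45 + f (H(K, f) = f + (15 + 5*√(-2 + 38)) = f + (15 + 5*√36) = f + (15 + 5*6) = f + (15 + 30) = f + 45 = 45 + f)
H(-9 - 9*13, -254) + 3252877 = (45 - 254) + 3252877 = -209 + 3252877 = 3252668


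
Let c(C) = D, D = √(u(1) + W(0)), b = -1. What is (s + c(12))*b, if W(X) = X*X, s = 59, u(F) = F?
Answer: -60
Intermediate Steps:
W(X) = X²
D = 1 (D = √(1 + 0²) = √(1 + 0) = √1 = 1)
c(C) = 1
(s + c(12))*b = (59 + 1)*(-1) = 60*(-1) = -60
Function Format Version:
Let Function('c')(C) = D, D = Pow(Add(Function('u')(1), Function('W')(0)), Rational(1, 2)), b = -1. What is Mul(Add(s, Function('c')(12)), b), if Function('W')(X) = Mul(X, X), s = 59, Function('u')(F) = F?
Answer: -60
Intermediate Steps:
Function('W')(X) = Pow(X, 2)
D = 1 (D = Pow(Add(1, Pow(0, 2)), Rational(1, 2)) = Pow(Add(1, 0), Rational(1, 2)) = Pow(1, Rational(1, 2)) = 1)
Function('c')(C) = 1
Mul(Add(s, Function('c')(12)), b) = Mul(Add(59, 1), -1) = Mul(60, -1) = -60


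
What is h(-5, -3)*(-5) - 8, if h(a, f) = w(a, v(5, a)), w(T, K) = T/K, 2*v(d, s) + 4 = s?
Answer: -122/9 ≈ -13.556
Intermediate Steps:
v(d, s) = -2 + s/2
h(a, f) = a/(-2 + a/2)
h(-5, -3)*(-5) - 8 = (2*(-5)/(-4 - 5))*(-5) - 8 = (2*(-5)/(-9))*(-5) - 8 = (2*(-5)*(-⅑))*(-5) - 8 = (10/9)*(-5) - 8 = -50/9 - 8 = -122/9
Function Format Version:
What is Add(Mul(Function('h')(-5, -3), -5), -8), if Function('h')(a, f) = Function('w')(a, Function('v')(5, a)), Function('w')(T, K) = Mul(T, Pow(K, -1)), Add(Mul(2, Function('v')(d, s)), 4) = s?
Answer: Rational(-122, 9) ≈ -13.556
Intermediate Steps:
Function('v')(d, s) = Add(-2, Mul(Rational(1, 2), s))
Function('h')(a, f) = Mul(a, Pow(Add(-2, Mul(Rational(1, 2), a)), -1))
Add(Mul(Function('h')(-5, -3), -5), -8) = Add(Mul(Mul(2, -5, Pow(Add(-4, -5), -1)), -5), -8) = Add(Mul(Mul(2, -5, Pow(-9, -1)), -5), -8) = Add(Mul(Mul(2, -5, Rational(-1, 9)), -5), -8) = Add(Mul(Rational(10, 9), -5), -8) = Add(Rational(-50, 9), -8) = Rational(-122, 9)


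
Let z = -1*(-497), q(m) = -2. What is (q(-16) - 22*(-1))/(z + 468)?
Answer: 4/193 ≈ 0.020725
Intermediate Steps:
z = 497
(q(-16) - 22*(-1))/(z + 468) = (-2 - 22*(-1))/(497 + 468) = (-2 + 22)/965 = 20*(1/965) = 4/193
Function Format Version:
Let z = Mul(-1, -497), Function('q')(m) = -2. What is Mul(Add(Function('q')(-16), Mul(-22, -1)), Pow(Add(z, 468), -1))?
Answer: Rational(4, 193) ≈ 0.020725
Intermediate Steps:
z = 497
Mul(Add(Function('q')(-16), Mul(-22, -1)), Pow(Add(z, 468), -1)) = Mul(Add(-2, Mul(-22, -1)), Pow(Add(497, 468), -1)) = Mul(Add(-2, 22), Pow(965, -1)) = Mul(20, Rational(1, 965)) = Rational(4, 193)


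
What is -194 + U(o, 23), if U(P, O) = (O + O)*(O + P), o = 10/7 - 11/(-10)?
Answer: 34311/35 ≈ 980.31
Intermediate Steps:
o = 177/70 (o = 10*(1/7) - 11*(-1/10) = 10/7 + 11/10 = 177/70 ≈ 2.5286)
U(P, O) = 2*O*(O + P) (U(P, O) = (2*O)*(O + P) = 2*O*(O + P))
-194 + U(o, 23) = -194 + 2*23*(23 + 177/70) = -194 + 2*23*(1787/70) = -194 + 41101/35 = 34311/35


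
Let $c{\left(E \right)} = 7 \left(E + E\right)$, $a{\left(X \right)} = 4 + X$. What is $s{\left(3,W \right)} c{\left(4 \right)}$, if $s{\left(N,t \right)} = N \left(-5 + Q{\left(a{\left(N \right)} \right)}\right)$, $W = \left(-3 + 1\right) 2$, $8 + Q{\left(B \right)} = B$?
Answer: $-1008$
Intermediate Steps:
$Q{\left(B \right)} = -8 + B$
$W = -4$ ($W = \left(-2\right) 2 = -4$)
$c{\left(E \right)} = 14 E$ ($c{\left(E \right)} = 7 \cdot 2 E = 14 E$)
$s{\left(N,t \right)} = N \left(-9 + N\right)$ ($s{\left(N,t \right)} = N \left(-5 + \left(-8 + \left(4 + N\right)\right)\right) = N \left(-5 + \left(-4 + N\right)\right) = N \left(-9 + N\right)$)
$s{\left(3,W \right)} c{\left(4 \right)} = 3 \left(-9 + 3\right) 14 \cdot 4 = 3 \left(-6\right) 56 = \left(-18\right) 56 = -1008$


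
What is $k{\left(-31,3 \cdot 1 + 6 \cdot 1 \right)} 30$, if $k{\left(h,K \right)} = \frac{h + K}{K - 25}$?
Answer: $\frac{165}{4} \approx 41.25$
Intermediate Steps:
$k{\left(h,K \right)} = \frac{K + h}{-25 + K}$
$k{\left(-31,3 \cdot 1 + 6 \cdot 1 \right)} 30 = \frac{\left(3 \cdot 1 + 6 \cdot 1\right) - 31}{-25 + \left(3 \cdot 1 + 6 \cdot 1\right)} 30 = \frac{\left(3 + 6\right) - 31}{-25 + \left(3 + 6\right)} 30 = \frac{9 - 31}{-25 + 9} \cdot 30 = \frac{1}{-16} \left(-22\right) 30 = \left(- \frac{1}{16}\right) \left(-22\right) 30 = \frac{11}{8} \cdot 30 = \frac{165}{4}$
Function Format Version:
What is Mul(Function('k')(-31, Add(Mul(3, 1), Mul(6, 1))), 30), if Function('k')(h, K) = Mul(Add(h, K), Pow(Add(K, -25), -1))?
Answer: Rational(165, 4) ≈ 41.250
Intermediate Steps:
Function('k')(h, K) = Mul(Pow(Add(-25, K), -1), Add(K, h)) (Function('k')(h, K) = Mul(Add(K, h), Pow(Add(-25, K), -1)) = Mul(Pow(Add(-25, K), -1), Add(K, h)))
Mul(Function('k')(-31, Add(Mul(3, 1), Mul(6, 1))), 30) = Mul(Mul(Pow(Add(-25, Add(Mul(3, 1), Mul(6, 1))), -1), Add(Add(Mul(3, 1), Mul(6, 1)), -31)), 30) = Mul(Mul(Pow(Add(-25, Add(3, 6)), -1), Add(Add(3, 6), -31)), 30) = Mul(Mul(Pow(Add(-25, 9), -1), Add(9, -31)), 30) = Mul(Mul(Pow(-16, -1), -22), 30) = Mul(Mul(Rational(-1, 16), -22), 30) = Mul(Rational(11, 8), 30) = Rational(165, 4)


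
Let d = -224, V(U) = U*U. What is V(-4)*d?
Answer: -3584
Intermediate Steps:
V(U) = U²
V(-4)*d = (-4)²*(-224) = 16*(-224) = -3584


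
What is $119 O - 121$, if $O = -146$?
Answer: $-17495$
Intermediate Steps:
$119 O - 121 = 119 \left(-146\right) - 121 = -17374 - 121 = -17495$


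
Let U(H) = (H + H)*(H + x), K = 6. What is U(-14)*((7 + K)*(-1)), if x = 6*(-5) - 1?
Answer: -16380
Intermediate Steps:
x = -31 (x = -30 - 1 = -31)
U(H) = 2*H*(-31 + H) (U(H) = (H + H)*(H - 31) = (2*H)*(-31 + H) = 2*H*(-31 + H))
U(-14)*((7 + K)*(-1)) = (2*(-14)*(-31 - 14))*((7 + 6)*(-1)) = (2*(-14)*(-45))*(13*(-1)) = 1260*(-13) = -16380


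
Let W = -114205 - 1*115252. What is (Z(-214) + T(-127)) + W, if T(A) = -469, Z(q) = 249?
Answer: -229677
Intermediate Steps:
W = -229457 (W = -114205 - 115252 = -229457)
(Z(-214) + T(-127)) + W = (249 - 469) - 229457 = -220 - 229457 = -229677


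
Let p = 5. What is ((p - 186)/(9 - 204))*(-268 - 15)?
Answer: -51223/195 ≈ -262.68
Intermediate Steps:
((p - 186)/(9 - 204))*(-268 - 15) = ((5 - 186)/(9 - 204))*(-268 - 15) = -181/(-195)*(-283) = -181*(-1/195)*(-283) = (181/195)*(-283) = -51223/195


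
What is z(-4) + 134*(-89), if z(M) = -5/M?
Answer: -47699/4 ≈ -11925.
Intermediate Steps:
z(-4) + 134*(-89) = -5/(-4) + 134*(-89) = -5*(-¼) - 11926 = 5/4 - 11926 = -47699/4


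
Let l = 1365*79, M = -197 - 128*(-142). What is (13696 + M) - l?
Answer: -76160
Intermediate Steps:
M = 17979 (M = -197 + 18176 = 17979)
l = 107835
(13696 + M) - l = (13696 + 17979) - 1*107835 = 31675 - 107835 = -76160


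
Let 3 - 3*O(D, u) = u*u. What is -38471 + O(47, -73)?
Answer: -120739/3 ≈ -40246.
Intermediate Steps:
O(D, u) = 1 - u²/3 (O(D, u) = 1 - u*u/3 = 1 - u²/3)
-38471 + O(47, -73) = -38471 + (1 - ⅓*(-73)²) = -38471 + (1 - ⅓*5329) = -38471 + (1 - 5329/3) = -38471 - 5326/3 = -120739/3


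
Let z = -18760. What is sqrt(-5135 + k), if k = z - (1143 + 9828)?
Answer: 3*I*sqrt(3874) ≈ 186.72*I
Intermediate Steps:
k = -29731 (k = -18760 - (1143 + 9828) = -18760 - 1*10971 = -18760 - 10971 = -29731)
sqrt(-5135 + k) = sqrt(-5135 - 29731) = sqrt(-34866) = 3*I*sqrt(3874)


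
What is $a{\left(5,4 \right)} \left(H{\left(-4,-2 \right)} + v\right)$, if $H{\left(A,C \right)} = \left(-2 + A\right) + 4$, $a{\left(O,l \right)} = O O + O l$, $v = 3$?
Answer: $45$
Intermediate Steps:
$a{\left(O,l \right)} = O^{2} + O l$
$H{\left(A,C \right)} = 2 + A$
$a{\left(5,4 \right)} \left(H{\left(-4,-2 \right)} + v\right) = 5 \left(5 + 4\right) \left(\left(2 - 4\right) + 3\right) = 5 \cdot 9 \left(-2 + 3\right) = 45 \cdot 1 = 45$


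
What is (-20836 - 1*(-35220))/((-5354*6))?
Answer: -3596/8031 ≈ -0.44776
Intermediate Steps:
(-20836 - 1*(-35220))/((-5354*6)) = (-20836 + 35220)/(-32124) = 14384*(-1/32124) = -3596/8031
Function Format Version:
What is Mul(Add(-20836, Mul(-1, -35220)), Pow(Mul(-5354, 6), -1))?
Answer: Rational(-3596, 8031) ≈ -0.44776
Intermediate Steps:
Mul(Add(-20836, Mul(-1, -35220)), Pow(Mul(-5354, 6), -1)) = Mul(Add(-20836, 35220), Pow(-32124, -1)) = Mul(14384, Rational(-1, 32124)) = Rational(-3596, 8031)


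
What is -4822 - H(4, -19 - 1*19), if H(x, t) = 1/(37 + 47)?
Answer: -405049/84 ≈ -4822.0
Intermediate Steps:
H(x, t) = 1/84
-4822 - H(4, -19 - 1*19) = -4822 - 1*1/84 = -4822 - 1/84 = -405049/84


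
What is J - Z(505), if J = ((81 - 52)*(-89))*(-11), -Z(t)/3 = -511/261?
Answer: 2469506/87 ≈ 28385.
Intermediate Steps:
Z(t) = 511/87 (Z(t) = -(-1533)/261 = -3*(-511/261) = 511/87)
J = 28391 (J = (29*(-89))*(-11) = -2581*(-11) = 28391)
J - Z(505) = 28391 - 1*511/87 = 28391 - 511/87 = 2469506/87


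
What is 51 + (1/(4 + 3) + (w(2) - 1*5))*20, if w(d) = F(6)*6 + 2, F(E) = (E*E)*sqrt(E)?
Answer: -43/7 + 4320*sqrt(6) ≈ 10576.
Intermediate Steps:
F(E) = E**(5/2) (F(E) = E**2*sqrt(E) = E**(5/2))
w(d) = 2 + 216*sqrt(6) (w(d) = 6**(5/2)*6 + 2 = (36*sqrt(6))*6 + 2 = 216*sqrt(6) + 2 = 2 + 216*sqrt(6))
51 + (1/(4 + 3) + (w(2) - 1*5))*20 = 51 + (1/(4 + 3) + ((2 + 216*sqrt(6)) - 1*5))*20 = 51 + (1/7 + ((2 + 216*sqrt(6)) - 5))*20 = 51 + (1/7 + (-3 + 216*sqrt(6)))*20 = 51 + (-20/7 + 216*sqrt(6))*20 = 51 + (-400/7 + 4320*sqrt(6)) = -43/7 + 4320*sqrt(6)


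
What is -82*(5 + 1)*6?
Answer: -2952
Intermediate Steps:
-82*(5 + 1)*6 = -492*6 = -82*36 = -2952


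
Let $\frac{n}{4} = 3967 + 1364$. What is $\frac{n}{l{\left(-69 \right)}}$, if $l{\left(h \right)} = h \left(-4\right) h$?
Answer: $- \frac{1777}{1587} \approx -1.1197$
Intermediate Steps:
$n = 21324$ ($n = 4 \left(3967 + 1364\right) = 4 \cdot 5331 = 21324$)
$l{\left(h \right)} = - 4 h^{2}$ ($l{\left(h \right)} = - 4 h h = - 4 h^{2}$)
$\frac{n}{l{\left(-69 \right)}} = \frac{21324}{\left(-4\right) \left(-69\right)^{2}} = \frac{21324}{\left(-4\right) 4761} = \frac{21324}{-19044} = 21324 \left(- \frac{1}{19044}\right) = - \frac{1777}{1587}$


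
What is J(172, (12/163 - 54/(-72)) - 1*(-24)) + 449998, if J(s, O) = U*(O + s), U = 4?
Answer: 73478003/163 ≈ 4.5079e+5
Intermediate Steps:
J(s, O) = 4*O + 4*s (J(s, O) = 4*(O + s) = 4*O + 4*s)
J(172, (12/163 - 54/(-72)) - 1*(-24)) + 449998 = (4*((12/163 - 54/(-72)) - 1*(-24)) + 4*172) + 449998 = (4*((12*(1/163) - 54*(-1/72)) + 24) + 688) + 449998 = (4*((12/163 + ¾) + 24) + 688) + 449998 = (4*(537/652 + 24) + 688) + 449998 = (4*(16185/652) + 688) + 449998 = (16185/163 + 688) + 449998 = 128329/163 + 449998 = 73478003/163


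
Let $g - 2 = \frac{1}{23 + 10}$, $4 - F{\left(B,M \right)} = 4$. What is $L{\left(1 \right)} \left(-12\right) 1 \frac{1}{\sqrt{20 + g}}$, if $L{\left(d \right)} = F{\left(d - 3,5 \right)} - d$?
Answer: $\frac{12 \sqrt{23991}}{727} \approx 2.5566$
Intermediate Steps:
$F{\left(B,M \right)} = 0$ ($F{\left(B,M \right)} = 4 - 4 = 0$)
$g = \frac{67}{33}$ ($g = 2 + \frac{1}{23 + 10} = 2 + \frac{1}{33} = \frac{67}{33} \approx 2.0303$)
$L{\left(d \right)} = - d$ ($L{\left(d \right)} = 0 - d = - d$)
$L{\left(1 \right)} \left(-12\right) 1 \frac{1}{\sqrt{20 + g}} = \left(-1\right) 1 \left(-12\right) 1 \frac{1}{\sqrt{20 + \frac{67}{33}}} = \left(-1\right) \left(-12\right) 1 \frac{1}{\sqrt{\frac{727}{33}}} = 12 \cdot 1 \frac{1}{\frac{1}{33} \sqrt{23991}} = 12 \cdot 1 \frac{\sqrt{23991}}{727} = 12 \frac{\sqrt{23991}}{727} = \frac{12 \sqrt{23991}}{727}$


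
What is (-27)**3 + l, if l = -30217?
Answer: -49900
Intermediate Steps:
(-27)**3 + l = (-27)**3 - 30217 = -19683 - 30217 = -49900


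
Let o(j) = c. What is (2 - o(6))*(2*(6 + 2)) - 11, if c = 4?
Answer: -43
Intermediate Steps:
o(j) = 4
(2 - o(6))*(2*(6 + 2)) - 11 = (2 - 1*4)*(2*(6 + 2)) - 11 = (2 - 4)*(2*8) - 11 = -2*16 - 11 = -32 - 11 = -43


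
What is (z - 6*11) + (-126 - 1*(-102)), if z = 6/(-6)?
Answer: -91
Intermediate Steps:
z = -1 (z = 6*(-1/6) = -1)
(z - 6*11) + (-126 - 1*(-102)) = (-1 - 6*11) + (-126 - 1*(-102)) = (-1 - 66) + (-126 + 102) = -67 - 24 = -91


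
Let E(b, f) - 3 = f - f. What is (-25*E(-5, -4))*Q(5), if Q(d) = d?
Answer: -375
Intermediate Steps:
E(b, f) = 3 (E(b, f) = 3 + (f - f) = 3 + 0 = 3)
(-25*E(-5, -4))*Q(5) = -25*3*5 = -75*5 = -375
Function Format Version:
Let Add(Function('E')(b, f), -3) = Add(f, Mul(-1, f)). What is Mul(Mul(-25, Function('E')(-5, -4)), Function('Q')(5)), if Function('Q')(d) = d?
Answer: -375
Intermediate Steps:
Function('E')(b, f) = 3 (Function('E')(b, f) = Add(3, Add(f, Mul(-1, f))) = Add(3, 0) = 3)
Mul(Mul(-25, Function('E')(-5, -4)), Function('Q')(5)) = Mul(Mul(-25, 3), 5) = Mul(-75, 5) = -375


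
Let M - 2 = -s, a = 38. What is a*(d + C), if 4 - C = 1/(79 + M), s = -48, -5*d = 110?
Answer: -88274/129 ≈ -684.29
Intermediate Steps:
d = -22 (d = -⅕*110 = -22)
M = 50 (M = 2 - 1*(-48) = 2 + 48 = 50)
C = 515/129 (C = 4 - 1/(79 + 50) = 4 - 1/129 = 515/129 ≈ 3.9922)
a*(d + C) = 38*(-22 + 515/129) = 38*(-2323/129) = -88274/129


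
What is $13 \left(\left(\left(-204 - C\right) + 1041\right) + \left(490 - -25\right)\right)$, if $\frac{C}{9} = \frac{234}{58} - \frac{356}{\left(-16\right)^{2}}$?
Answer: $\frac{32046937}{1856} \approx 17267.0$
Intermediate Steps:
$C = \frac{44163}{1856}$ ($C = 9 \left(\frac{234}{58} - \frac{356}{\left(-16\right)^{2}}\right) = 9 \left(234 \cdot \frac{1}{58} - \frac{356}{256}\right) = 9 \left(\frac{117}{29} - \frac{89}{64}\right) = 9 \cdot \frac{4907}{1856} = \frac{44163}{1856} \approx 23.795$)
$13 \left(\left(\left(-204 - C\right) + 1041\right) + \left(490 - -25\right)\right) = 13 \left(\left(\left(-204 - \frac{44163}{1856}\right) + 1041\right) + \left(490 - -25\right)\right) = 13 \left(\left(\left(-204 - \frac{44163}{1856}\right) + 1041\right) + \left(490 + 25\right)\right) = 13 \left(\left(- \frac{422787}{1856} + 1041\right) + 515\right) = 13 \left(\frac{1509309}{1856} + 515\right) = 13 \cdot \frac{2465149}{1856} = \frac{32046937}{1856}$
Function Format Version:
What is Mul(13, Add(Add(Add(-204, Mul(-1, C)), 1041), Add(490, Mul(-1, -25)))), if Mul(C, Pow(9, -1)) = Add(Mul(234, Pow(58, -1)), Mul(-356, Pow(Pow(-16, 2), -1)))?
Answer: Rational(32046937, 1856) ≈ 17267.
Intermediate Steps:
C = Rational(44163, 1856) (C = Mul(9, Add(Mul(234, Pow(58, -1)), Mul(-356, Pow(Pow(-16, 2), -1)))) = Mul(9, Add(Mul(234, Rational(1, 58)), Mul(-356, Pow(256, -1)))) = Mul(9, Add(Rational(117, 29), Mul(-356, Rational(1, 256)))) = Mul(9, Add(Rational(117, 29), Rational(-89, 64))) = Mul(9, Rational(4907, 1856)) = Rational(44163, 1856) ≈ 23.795)
Mul(13, Add(Add(Add(-204, Mul(-1, C)), 1041), Add(490, Mul(-1, -25)))) = Mul(13, Add(Add(Add(-204, Mul(-1, Rational(44163, 1856))), 1041), Add(490, Mul(-1, -25)))) = Mul(13, Add(Add(Add(-204, Rational(-44163, 1856)), 1041), Add(490, 25))) = Mul(13, Add(Add(Rational(-422787, 1856), 1041), 515)) = Mul(13, Add(Rational(1509309, 1856), 515)) = Mul(13, Rational(2465149, 1856)) = Rational(32046937, 1856)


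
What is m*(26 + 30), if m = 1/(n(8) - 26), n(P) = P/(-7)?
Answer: -196/95 ≈ -2.0632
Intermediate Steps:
n(P) = -P/7 (n(P) = P*(-⅐) = -P/7)
m = -7/190 (m = 1/(-⅐*8 - 26) = 1/(-8/7 - 26) = 1/(-190/7) = -7/190 ≈ -0.036842)
m*(26 + 30) = -7*(26 + 30)/190 = -7/190*56 = -196/95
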